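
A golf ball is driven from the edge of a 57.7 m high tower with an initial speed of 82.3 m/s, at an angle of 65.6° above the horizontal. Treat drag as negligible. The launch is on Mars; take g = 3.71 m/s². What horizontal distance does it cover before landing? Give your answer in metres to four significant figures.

1399 m

Components: vₓ = 82.30 cos 65.6° = 34.00 m/s, v_y0 = 82.30 sin 65.6° = 74.95 m/s.
Vertical motion (up positive, ground at y = 0): 1.855 t² − (74.95) t − 57.7 = 0, so t = (74.95 + √(74.95² + 2·3.71·57.7)) / 3.71 = (74.95 + 77.75) / 3.71 = 41.16 s.
Horizontal distance: R = vₓ t = 34.00 × 41.16 = 1399 m.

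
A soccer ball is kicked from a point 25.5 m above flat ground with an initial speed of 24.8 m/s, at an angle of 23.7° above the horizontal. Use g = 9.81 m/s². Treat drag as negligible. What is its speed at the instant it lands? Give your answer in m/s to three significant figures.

vₓ = 24.80 cos 23.7° = 22.71 m/s; v_y0 = 24.80 sin 23.7° = 9.968 m/s.
The projectile lands when y = 25.5 + (9.968) t − ½·9.81·t² = 0. Positive root: t = (9.968 + √(9.968² + 2·9.81·25.5)) / 9.81 = (9.968 + 24.49) / 9.81 = 3.512 s.
Vertical velocity at impact: v_y = v_y0 − g t = 9.968 − 9.81 × 3.512 = −24.49 m/s.
Speed: |v| = √(vₓ² + v_y²) = √(22.71² + 24.49²) = 33.40 m/s.

33.4 m/s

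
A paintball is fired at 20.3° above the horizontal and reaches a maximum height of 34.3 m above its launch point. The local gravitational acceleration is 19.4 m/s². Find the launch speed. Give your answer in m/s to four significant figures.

105.2 m/s

At the peak v_y = 0, so v_y0 = √(2gH) = √(2 × 19.4 × 34.3) = 36.48 m/s.
v_y0 = v₀ sin θ ⇒ v₀ = 36.48 / sin 20.3° = 105.2 m/s.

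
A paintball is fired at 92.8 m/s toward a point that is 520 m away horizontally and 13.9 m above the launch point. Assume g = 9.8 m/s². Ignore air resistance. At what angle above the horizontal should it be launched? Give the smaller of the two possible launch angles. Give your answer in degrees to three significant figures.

19.9°

Trajectory: y = x tanθ − g x² (1 + tan²θ)/(2v₀²). With x = 520, y = 13.9, v₀ = 92.8, g = 9.80:
153.9 tan²θ − 520 tanθ + (167.8) = 0.
tanθ = [520 ± √(520² − 4 × 153.9 × (167.8))] / (2 × 153.9) = (520 ± 408.9) / 307.7, giving tanθ = 0.3612 or 3.019.
θ = 19.86° or 71.67°; the smaller is 19.86°.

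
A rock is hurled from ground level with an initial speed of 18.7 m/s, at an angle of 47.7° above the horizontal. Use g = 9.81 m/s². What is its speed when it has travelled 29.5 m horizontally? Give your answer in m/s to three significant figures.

15.6 m/s

Resolve: vₓ = 18.70 cos 47.7° = 12.59 m/s and v_y0 = 18.70 sin 47.7° = 13.83 m/s.
x = vₓ t ⇒ t = 29.5/12.59 = 2.344 s.
Vertical velocity there: v_y = v_y0 − g t = 13.83 − 9.81 × 2.344 = −9.164 m/s.
Speed: √(vₓ² + v_y²) = √(12.59² + 9.164²) = 15.57 m/s.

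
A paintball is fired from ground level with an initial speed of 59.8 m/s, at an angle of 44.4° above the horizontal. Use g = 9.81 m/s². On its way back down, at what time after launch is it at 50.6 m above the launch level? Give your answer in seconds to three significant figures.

Resolve: vₓ = 59.80 cos 44.4° = 42.73 m/s and v_y0 = 59.80 sin 44.4° = 41.84 m/s.
Height y(t) = 41.84 t − 4.905 t² = 50.6 gives 4.905 t² − 41.84 t + 50.6 = 0.
Quadratic formula: t = (41.84 ± √757.80) / 9.81 = (41.84 ± 27.53) / 9.81 → t = 1.459 s or 7.071 s.
The descending-branch root is 7.071 s.

7.07 s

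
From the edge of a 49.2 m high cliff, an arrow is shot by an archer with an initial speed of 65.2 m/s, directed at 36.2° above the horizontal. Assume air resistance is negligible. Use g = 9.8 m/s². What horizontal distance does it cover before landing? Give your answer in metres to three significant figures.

472 m

Horizontal component vₓ = 65.20 cos 36.2° = 52.61 m/s; vertical v_y0 = 65.20 sin 36.2° = 38.51 m/s.
The projectile lands when y = 49.2 + (38.51) t − ½·9.80·t² = 0. Positive root: t = (38.51 + √(38.51² + 2·9.80·49.2)) / 9.80 = (38.51 + 49.47) / 9.80 = 8.977 s.
Horizontal distance: R = vₓ t = 52.61 × 8.977 = 472.3 m.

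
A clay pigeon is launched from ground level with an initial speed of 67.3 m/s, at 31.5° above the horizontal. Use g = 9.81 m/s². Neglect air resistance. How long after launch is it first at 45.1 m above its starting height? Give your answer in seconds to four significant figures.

1.673 s

Horizontal component vₓ = 67.30 cos 31.5° = 57.38 m/s; vertical v_y0 = 67.30 sin 31.5° = 35.16 m/s.
Require v_y0 t − ½ g t² = 45.1, i.e. 4.905 t² − 35.16 t + 45.1 = 0.
Quadratic formula: t = (35.16 ± √351.66) / 9.81 = (35.16 ± 18.75) / 9.81 → t = 1.673 s or 5.496 s.
The first (ascending) time is 1.673 s.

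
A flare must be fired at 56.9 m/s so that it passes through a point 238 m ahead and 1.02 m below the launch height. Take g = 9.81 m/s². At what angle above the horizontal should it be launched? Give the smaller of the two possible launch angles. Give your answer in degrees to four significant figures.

22.77°

Trajectory: y = x tanθ − g x² (1 + tan²θ)/(2v₀²). With x = 238, y = −1.02, v₀ = 56.9, g = 9.81:
85.82 tan²θ − 238 tanθ + (84.80) = 0.
tanθ = [238 ± √(238² − 4 × 85.82 × (84.80))] / (2 × 85.82) = (238 ± 165.9) / 171.6, giving tanθ = 0.4198 or 2.354.
θ = 22.77° or 66.98°; the smaller is 22.77°.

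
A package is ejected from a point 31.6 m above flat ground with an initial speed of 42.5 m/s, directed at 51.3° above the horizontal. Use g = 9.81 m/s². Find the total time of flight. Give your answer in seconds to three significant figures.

7.61 s

Horizontal component vₓ = 42.50 cos 51.3° = 26.57 m/s; vertical v_y0 = 42.50 sin 51.3° = 33.17 m/s.
With up positive and y = 0 at the ground: y(t) = 31.6 + (33.17) t − 4.905 t². Setting y = 0 and taking the positive root: t = [33.17 + √(33.17² + 2·9.81·31.6)] / 9.81 = (33.17 + 41.47) / 9.81 = 7.609 s.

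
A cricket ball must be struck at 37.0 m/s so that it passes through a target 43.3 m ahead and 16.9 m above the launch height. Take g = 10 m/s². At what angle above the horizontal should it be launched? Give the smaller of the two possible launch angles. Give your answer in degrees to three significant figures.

Trajectory: y = x tanθ − g x² (1 + tan²θ)/(2v₀²). With x = 43.3, y = 16.9, v₀ = 37.0, g = 10.0:
6.848 tan²θ − 43.3 tanθ + (23.75) = 0.
tanθ = [43.3 ± √(43.3² − 4 × 6.848 × (23.75))] / (2 × 6.848) = (43.3 ± 34.99) / 13.70, giving tanθ = 0.6066 or 5.717.
θ = 31.24° or 80.08°; the smaller is 31.24°.

31.2°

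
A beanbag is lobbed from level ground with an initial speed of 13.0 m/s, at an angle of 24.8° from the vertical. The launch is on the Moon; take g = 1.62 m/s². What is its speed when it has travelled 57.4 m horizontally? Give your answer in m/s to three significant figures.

7.57 m/s

Components: vₓ = 13.00 sin 24.8° = 5.453 m/s, v_y0 = 13.00 cos 24.8° = 11.80 m/s.
At x = 57.4 m, t = x/vₓ = 57.4/5.453 = 10.53 s.
Vertical velocity there: v_y = v_y0 − g t = 11.80 − 1.62 × 10.53 = −5.252 m/s.
Speed: √(vₓ² + v_y²) = √(5.453² + 5.252²) = 7.571 m/s.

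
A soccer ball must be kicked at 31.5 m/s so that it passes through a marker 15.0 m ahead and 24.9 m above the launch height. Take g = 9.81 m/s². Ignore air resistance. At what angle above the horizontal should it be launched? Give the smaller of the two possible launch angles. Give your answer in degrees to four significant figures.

63.93°

Trajectory: y = x tanθ − g x² (1 + tan²θ)/(2v₀²). With x = 15.0, y = 24.9, v₀ = 31.5, g = 9.81:
1.112 tan²θ − 15.0 tanθ + (26.01) = 0.
tanθ = [15.0 ± √(15.0² − 4 × 1.112 × (26.01))] / (2 × 1.112) = (15.0 ± 10.45) / 2.224, giving tanθ = 2.044 or 11.44.
θ = 63.93° or 85.01°; the smaller is 63.93°.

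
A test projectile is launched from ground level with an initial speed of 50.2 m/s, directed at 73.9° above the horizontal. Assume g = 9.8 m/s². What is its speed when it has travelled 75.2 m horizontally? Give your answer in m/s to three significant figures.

14.7 m/s

Resolve: vₓ = 50.20 cos 73.9° = 13.92 m/s and v_y0 = 50.20 sin 73.9° = 48.23 m/s.
At x = 75.2 m, t = x/vₓ = 75.2/13.92 = 5.402 s.
Vertical velocity there: v_y = v_y0 − g t = 48.23 − 9.80 × 5.402 = −4.707 m/s.
Speed: √(vₓ² + v_y²) = √(13.92² + 4.707²) = 14.70 m/s.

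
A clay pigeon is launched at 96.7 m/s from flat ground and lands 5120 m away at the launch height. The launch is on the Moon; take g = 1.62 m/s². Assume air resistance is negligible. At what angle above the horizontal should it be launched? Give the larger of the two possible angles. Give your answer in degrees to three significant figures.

58.7°

Level-ground range R = v₀² sin(2θ)/g ⇒ sin(2θ) = gR/v₀² = 1.62 × 5120 / 96.7² = 0.8870.
2θ = 62.50° or 180° − 62.50° = 117.5°, so θ = 31.25° or 58.75°.
The larger angle is 58.75°.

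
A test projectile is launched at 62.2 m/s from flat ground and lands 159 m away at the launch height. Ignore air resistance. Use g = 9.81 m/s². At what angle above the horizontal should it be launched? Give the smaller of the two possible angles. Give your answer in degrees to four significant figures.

Level-ground range R = v₀² sin(2θ)/g ⇒ sin(2θ) = gR/v₀² = 9.81 × 159 / 62.2² = 0.4032.
2θ = 23.78° or 180° − 23.78° = 156.2°, so θ = 11.89° or 78.11°.
The smaller angle is 11.89°.

11.89°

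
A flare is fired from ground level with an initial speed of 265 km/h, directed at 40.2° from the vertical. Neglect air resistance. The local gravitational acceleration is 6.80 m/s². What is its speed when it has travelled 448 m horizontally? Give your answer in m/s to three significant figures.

Convert: 265 km/h = 265/3.6 = 73.61 m/s.
Resolve: vₓ = 73.61 sin 40.2° = 47.51 m/s and v_y0 = 73.61 cos 40.2° = 56.22 m/s.
Time to reach x = 448 m: t = x/vₓ = 448/47.51 = 9.429 s.
Vertical velocity there: v_y = v_y0 − g t = 56.22 − 6.80 × 9.429 = −7.894 m/s.
Speed: √(vₓ² + v_y²) = √(47.51² + 7.894²) = 48.16 m/s.

48.2 m/s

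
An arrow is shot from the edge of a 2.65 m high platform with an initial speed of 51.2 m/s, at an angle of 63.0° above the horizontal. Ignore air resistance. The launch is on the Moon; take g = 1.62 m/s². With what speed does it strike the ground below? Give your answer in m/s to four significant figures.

51.28 m/s

Components: vₓ = 51.20 cos 63.0° = 23.24 m/s, v_y0 = 51.20 sin 63.0° = 45.62 m/s.
With up positive and y = 0 at the ground: y(t) = 2.65 + (45.62) t − 0.8100 t². Setting y = 0 and taking the positive root: t = [45.62 + √(45.62² + 2·1.62·2.65)] / 1.62 = (45.62 + 45.71) / 1.62 = 56.38 s.
Vertical velocity at impact: v_y = v_y0 − g t = 45.62 − 1.62 × 56.38 = −45.71 m/s.
Speed: |v| = √(vₓ² + v_y²) = √(23.24² + 45.71²) = 51.28 m/s.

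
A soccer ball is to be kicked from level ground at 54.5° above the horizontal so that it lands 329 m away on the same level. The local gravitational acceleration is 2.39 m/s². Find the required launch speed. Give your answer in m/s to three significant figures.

Level-ground range: R = v₀² sin(2θ)/g, so v₀ = √(gR / sin 2θ).
v₀ = √(2.39 × 329 / sin 109.0°) = √(786.3 / 0.9455) = √831.62 = 28.84 m/s.

28.8 m/s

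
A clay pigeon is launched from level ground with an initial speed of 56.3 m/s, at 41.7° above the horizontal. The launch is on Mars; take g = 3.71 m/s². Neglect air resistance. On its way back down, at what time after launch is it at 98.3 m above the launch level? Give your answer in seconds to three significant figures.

vₓ = 56.30 cos 41.7° = 42.04 m/s; v_y0 = 56.30 sin 41.7° = 37.45 m/s.
Set y = v_y0 t − ½ g t² = 98.3: 1.855 t² − 37.45 t + 98.3 = 0.
Quadratic formula: t = (37.45 ± √673.30) / 3.71 = (37.45 ± 25.95) / 3.71 → t = 3.101 s or 17.09 s.
The descending-branch root is 17.09 s.

17.1 s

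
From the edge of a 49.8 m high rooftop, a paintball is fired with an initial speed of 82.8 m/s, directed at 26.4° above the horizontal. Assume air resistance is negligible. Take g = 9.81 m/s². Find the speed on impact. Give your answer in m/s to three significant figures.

88.5 m/s

Horizontal component vₓ = 82.80 cos 26.4° = 74.16 m/s; vertical v_y0 = 82.80 sin 26.4° = 36.82 m/s.
Vertical motion (up positive, ground at y = 0): 4.905 t² − (36.82) t − 49.8 = 0, so t = (36.82 + √(36.82² + 2·9.81·49.8)) / 9.81 = (36.82 + 48.30) / 9.81 = 8.676 s.
Vertical velocity at impact: v_y = v_y0 − g t = 36.82 − 9.81 × 8.676 = −48.30 m/s.
Speed: |v| = √(vₓ² + v_y²) = √(74.16² + 48.30²) = 88.50 m/s.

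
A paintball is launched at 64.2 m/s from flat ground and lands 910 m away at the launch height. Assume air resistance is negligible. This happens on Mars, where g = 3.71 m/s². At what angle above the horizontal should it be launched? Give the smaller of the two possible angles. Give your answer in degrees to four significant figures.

27.50°

R = v₀² sin 2θ / g gives sin 2θ = gR/v₀² = 3.71·910/64.2² = 0.8191.
2θ = 55.00° or 180° − 55.00° = 125.0°, so θ = 27.50° or 62.50°.
The smaller angle is 27.50°.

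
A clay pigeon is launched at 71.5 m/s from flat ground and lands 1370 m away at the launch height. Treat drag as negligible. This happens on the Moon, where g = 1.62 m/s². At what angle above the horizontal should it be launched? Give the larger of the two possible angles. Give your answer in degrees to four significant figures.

Level-ground range R = v₀² sin(2θ)/g ⇒ sin(2θ) = gR/v₀² = 1.62 × 1370 / 71.5² = 0.4341.
2θ = 25.73° or 180° − 25.73° = 154.3°, so θ = 12.87° or 77.13°.
The larger angle is 77.13°.

77.13°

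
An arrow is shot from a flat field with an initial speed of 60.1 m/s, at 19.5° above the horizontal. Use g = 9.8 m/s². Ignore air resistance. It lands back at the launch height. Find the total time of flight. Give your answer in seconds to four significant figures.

Components: vₓ = 60.10 cos 19.5° = 56.65 m/s, v_y0 = 60.10 sin 19.5° = 20.06 m/s.
Time of flight on level ground: T = 2 v_y0 / g = 2 × 20.06 / 9.80 = 4.094 s.

4.094 s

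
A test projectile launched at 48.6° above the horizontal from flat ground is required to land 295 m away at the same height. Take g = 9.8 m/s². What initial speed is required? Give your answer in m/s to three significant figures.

From R = (v₀² / g) sin 2θ: v₀ = √(gR / sin 2θ).
v₀ = √(9.80 × 295 / sin 97.20°) = √(2891 / 0.9921) = √2914.0 = 53.98 m/s.

54.0 m/s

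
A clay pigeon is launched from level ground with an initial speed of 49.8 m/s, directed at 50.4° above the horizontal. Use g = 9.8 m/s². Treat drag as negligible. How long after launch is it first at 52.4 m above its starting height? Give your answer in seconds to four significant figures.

1.762 s

Horizontal component vₓ = 49.80 cos 50.4° = 31.74 m/s; vertical v_y0 = 49.80 sin 50.4° = 38.37 m/s.
Height y(t) = 38.37 t − 4.900 t² = 52.4 gives 4.900 t² − 38.37 t + 52.4 = 0.
t = [38.37 ± √(38.37² − 2·9.80·52.4)] / 9.80 = (38.37 ± 21.10) / 9.80, so t = 1.762 s or t = 6.069 s.
The first (ascending) time is 1.762 s.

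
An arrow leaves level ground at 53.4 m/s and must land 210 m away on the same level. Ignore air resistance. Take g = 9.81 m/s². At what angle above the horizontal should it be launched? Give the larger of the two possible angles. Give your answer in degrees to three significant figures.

66.9°

R = v₀² sin 2θ / g gives sin 2θ = gR/v₀² = 9.81·210/53.4² = 0.7224.
2θ = 46.26° or 180° − 46.26° = 133.7°, so θ = 23.13° or 66.87°.
The larger angle is 66.87°.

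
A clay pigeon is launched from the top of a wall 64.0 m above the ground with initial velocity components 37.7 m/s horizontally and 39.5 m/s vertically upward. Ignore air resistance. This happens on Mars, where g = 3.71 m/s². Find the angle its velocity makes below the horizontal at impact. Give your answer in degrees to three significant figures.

50.1°

The projectile lands when y = 64.0 + (39.50) t − ½·3.71·t² = 0. Positive root: t = (39.50 + √(39.50² + 2·3.71·64.0)) / 3.71 = (39.50 + 45.11) / 3.71 = 22.81 s.
At impact: v_y = v_y0 − g t = −45.11 m/s; vₓ = 37.70 m/s.
Angle below horizontal: arctan(|v_y|/vₓ) = arctan(45.11/37.70) = 50.11°.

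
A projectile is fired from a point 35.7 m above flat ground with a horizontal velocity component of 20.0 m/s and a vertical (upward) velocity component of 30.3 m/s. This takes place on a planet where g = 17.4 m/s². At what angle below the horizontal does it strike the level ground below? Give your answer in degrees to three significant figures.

With up positive and y = 0 at the ground: y(t) = 35.7 + (30.30) t − 8.700 t². Setting y = 0 and taking the positive root: t = [30.30 + √(30.30² + 2·17.4·35.7)] / 17.4 = (30.30 + 46.48) / 17.4 = 4.413 s.
At impact: v_y = v_y0 − g t = −46.48 m/s; vₓ = 20.00 m/s.
Angle below horizontal: arctan(|v_y|/vₓ) = arctan(46.48/20.00) = 66.72°.

66.7°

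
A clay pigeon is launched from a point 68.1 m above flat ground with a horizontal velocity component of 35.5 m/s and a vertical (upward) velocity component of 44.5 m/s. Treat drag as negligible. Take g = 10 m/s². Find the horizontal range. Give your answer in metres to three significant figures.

Vertical motion (up positive, ground at y = 0): 5.000 t² − (44.50) t − 68.1 = 0, so t = (44.50 + √(44.50² + 2·10.0·68.1)) / 10.0 = (44.50 + 57.81) / 10.0 = 10.23 s.
Horizontal distance: R = vₓ t = 35.50 × 10.23 = 363.2 m.

363 m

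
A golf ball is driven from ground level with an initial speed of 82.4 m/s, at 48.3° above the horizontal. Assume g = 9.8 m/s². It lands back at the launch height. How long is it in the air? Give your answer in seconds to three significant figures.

Horizontal component vₓ = 82.40 cos 48.3° = 54.81 m/s; vertical v_y0 = 82.40 sin 48.3° = 61.52 m/s.
It returns to y = 0 when t = 2 v_y0 / g = 2(61.52)/9.80 = 12.56 s.

12.6 s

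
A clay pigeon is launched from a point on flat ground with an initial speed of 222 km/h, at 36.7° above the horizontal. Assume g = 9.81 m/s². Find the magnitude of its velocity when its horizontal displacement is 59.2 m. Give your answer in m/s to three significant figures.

55.5 m/s

Convert: 222 km/h = 222/3.6 = 61.67 m/s.
vₓ = 61.67 cos 36.7° = 49.44 m/s; v_y0 = 61.67 sin 36.7° = 36.85 m/s.
At x = 59.2 m, t = x/vₓ = 59.2/49.44 = 1.197 s.
Vertical velocity there: v_y = v_y0 − g t = 36.85 − 9.81 × 1.197 = 25.11 m/s.
Speed: √(vₓ² + v_y²) = √(49.44² + 25.11²) = 55.45 m/s.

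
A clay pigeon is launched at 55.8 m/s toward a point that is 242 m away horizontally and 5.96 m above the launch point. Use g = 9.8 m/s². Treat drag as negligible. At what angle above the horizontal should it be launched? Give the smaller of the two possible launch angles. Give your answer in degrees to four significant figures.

Trajectory: y = x tanθ − g x² (1 + tan²θ)/(2v₀²). With x = 242, y = 5.96, v₀ = 55.8, g = 9.80:
92.16 tan²θ − 242 tanθ + (98.12) = 0.
tanθ = [242 ± √(242² − 4 × 92.16 × (98.12))] / (2 × 92.16) = (242 ± 149.6) / 184.3, giving tanθ = 0.5011 or 2.125.
θ = 26.62° or 64.80°; the smaller is 26.62°.

26.62°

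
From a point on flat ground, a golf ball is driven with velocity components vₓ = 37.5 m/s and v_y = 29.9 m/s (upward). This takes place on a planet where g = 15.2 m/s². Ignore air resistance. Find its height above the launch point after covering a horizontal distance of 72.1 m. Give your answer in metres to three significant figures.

29.4 m

x = vₓ t ⇒ t = 72.1/37.50 = 1.923 s.
Height: y = v_y0 t − ½ g t² = 29.90 × 1.923 − 7.600 × 1.923² = 57.49 − 28.09 = 29.39 m.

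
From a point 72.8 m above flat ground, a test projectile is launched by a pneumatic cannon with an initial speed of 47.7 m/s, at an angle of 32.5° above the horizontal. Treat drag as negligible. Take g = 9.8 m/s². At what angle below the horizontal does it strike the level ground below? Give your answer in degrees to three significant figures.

48.6°

Horizontal component vₓ = 47.70 cos 32.5° = 40.23 m/s; vertical v_y0 = 47.70 sin 32.5° = 25.63 m/s.
The projectile lands when y = 72.8 + (25.63) t − ½·9.80·t² = 0. Positive root: t = (25.63 + √(25.63² + 2·9.80·72.8)) / 9.80 = (25.63 + 45.65) / 9.80 = 7.273 s.
At impact: v_y = v_y0 − g t = −45.65 m/s; vₓ = 40.23 m/s.
Angle below horizontal: arctan(|v_y|/vₓ) = arctan(45.65/40.23) = 48.61°.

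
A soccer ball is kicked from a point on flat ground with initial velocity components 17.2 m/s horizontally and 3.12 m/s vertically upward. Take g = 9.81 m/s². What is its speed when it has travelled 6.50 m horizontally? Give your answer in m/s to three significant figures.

17.2 m/s

Time to reach x = 6.50 m: t = x/vₓ = 6.50/17.20 = 0.3779 s.
Vertical velocity there: v_y = v_y0 − g t = 3.120 − 9.81 × 0.3779 = −0.5873 m/s.
Speed: √(vₓ² + v_y²) = √(17.20² + 0.5873²) = 17.21 m/s.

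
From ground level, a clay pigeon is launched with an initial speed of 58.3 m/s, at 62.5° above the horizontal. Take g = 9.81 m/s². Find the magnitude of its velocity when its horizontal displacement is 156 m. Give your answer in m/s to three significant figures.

Horizontal component vₓ = 58.30 cos 62.5° = 26.92 m/s; vertical v_y0 = 58.30 sin 62.5° = 51.71 m/s.
Time to reach x = 156 m: t = x/vₓ = 156/26.92 = 5.795 s.
Vertical velocity there: v_y = v_y0 − g t = 51.71 − 9.81 × 5.795 = −5.136 m/s.
Speed: √(vₓ² + v_y²) = √(26.92² + 5.136²) = 27.41 m/s.

27.4 m/s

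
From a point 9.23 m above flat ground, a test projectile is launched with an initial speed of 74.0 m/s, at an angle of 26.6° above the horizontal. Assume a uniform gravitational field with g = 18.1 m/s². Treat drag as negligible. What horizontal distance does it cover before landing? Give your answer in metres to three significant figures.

259 m

Horizontal component vₓ = 74.00 cos 26.6° = 66.17 m/s; vertical v_y0 = 74.00 sin 26.6° = 33.13 m/s.
Vertical motion (up positive, ground at y = 0): 9.050 t² − (33.13) t − 9.23 = 0, so t = (33.13 + √(33.13² + 2·18.1·9.23)) / 18.1 = (33.13 + 37.84) / 18.1 = 3.921 s.
Horizontal distance: R = vₓ t = 66.17 × 3.921 = 259.5 m.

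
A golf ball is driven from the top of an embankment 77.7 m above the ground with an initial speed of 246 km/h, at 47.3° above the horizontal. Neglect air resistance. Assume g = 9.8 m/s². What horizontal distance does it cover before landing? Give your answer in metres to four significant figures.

Convert: 246 km/h = 246/3.6 = 68.33 m/s.
Horizontal component vₓ = 68.33 cos 47.3° = 46.34 m/s; vertical v_y0 = 68.33 sin 47.3° = 50.22 m/s.
With up positive and y = 0 at the ground: y(t) = 77.7 + (50.22) t − 4.900 t². Setting y = 0 and taking the positive root: t = [50.22 + √(50.22² + 2·9.80·77.7)] / 9.80 = (50.22 + 63.60) / 9.80 = 11.61 s.
Horizontal distance: R = vₓ t = 46.34 × 11.61 = 538.2 m.

538.2 m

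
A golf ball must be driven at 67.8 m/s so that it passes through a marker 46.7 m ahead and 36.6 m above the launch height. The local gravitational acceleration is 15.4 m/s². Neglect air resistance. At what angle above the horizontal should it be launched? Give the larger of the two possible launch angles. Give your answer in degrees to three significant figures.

Trajectory: y = x tanθ − g x² (1 + tan²θ)/(2v₀²). With x = 46.7, y = 36.6, v₀ = 67.8, g = 15.4:
3.653 tan²θ − 46.7 tanθ + (40.25) = 0.
tanθ = [46.7 ± √(46.7² − 4 × 3.653 × (40.25))] / (2 × 3.653) = (46.7 ± 39.91) / 7.306, giving tanθ = 0.9295 or 11.85.
θ = 42.91° or 85.18°; the larger is 85.18°.

85.2°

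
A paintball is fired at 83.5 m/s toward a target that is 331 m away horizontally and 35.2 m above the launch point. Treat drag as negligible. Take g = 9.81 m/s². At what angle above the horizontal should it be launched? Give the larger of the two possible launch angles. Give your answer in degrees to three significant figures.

Trajectory: y = x tanθ − g x² (1 + tan²θ)/(2v₀²). With x = 331, y = 35.2, v₀ = 83.5, g = 9.81:
77.08 tan²θ − 331 tanθ + (112.3) = 0.
tanθ = [331 ± √(331² − 4 × 77.08 × (112.3))] / (2 × 77.08) = (331 ± 273.8) / 154.2, giving tanθ = 0.3713 or 3.923.
θ = 20.37° or 75.70°; the larger is 75.70°.

75.7°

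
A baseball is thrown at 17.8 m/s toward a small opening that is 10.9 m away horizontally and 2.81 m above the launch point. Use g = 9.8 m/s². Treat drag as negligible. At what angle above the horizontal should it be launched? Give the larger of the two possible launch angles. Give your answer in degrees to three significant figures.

Trajectory: y = x tanθ − g x² (1 + tan²θ)/(2v₀²). With x = 10.9, y = 2.81, v₀ = 17.8, g = 9.80:
1.837 tan²θ − 10.9 tanθ + (4.647) = 0.
tanθ = [10.9 ± √(10.9² − 4 × 1.837 × (4.647))] / (2 × 1.837) = (10.9 ± 9.201) / 3.675, giving tanθ = 0.4624 or 5.470.
θ = 24.82° or 79.64°; the larger is 79.64°.

79.6°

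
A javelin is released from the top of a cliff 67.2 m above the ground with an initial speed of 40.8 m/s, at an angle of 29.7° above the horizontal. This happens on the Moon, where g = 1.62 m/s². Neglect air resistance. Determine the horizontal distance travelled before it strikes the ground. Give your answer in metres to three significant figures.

990 m

vₓ = 40.80 cos 29.7° = 35.44 m/s; v_y0 = 40.80 sin 29.7° = 20.21 m/s.
Vertical motion (up positive, ground at y = 0): 0.8100 t² − (20.21) t − 67.2 = 0, so t = (20.21 + √(20.21² + 2·1.62·67.2)) / 1.62 = (20.21 + 25.03) / 1.62 = 27.93 s.
Horizontal distance: R = vₓ t = 35.44 × 27.93 = 989.7 m.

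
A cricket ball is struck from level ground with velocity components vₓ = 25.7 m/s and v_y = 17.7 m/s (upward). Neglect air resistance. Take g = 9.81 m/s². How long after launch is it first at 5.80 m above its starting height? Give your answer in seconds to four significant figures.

0.3645 s

Set y = v_y0 t − ½ g t² = 5.80: 4.905 t² − 17.70 t + 5.80 = 0.
Quadratic formula: t = (17.70 ± √199.49) / 9.81 = (17.70 ± 14.12) / 9.81 → t = 0.3645 s or 3.244 s.
The first (ascending) time is 0.3645 s.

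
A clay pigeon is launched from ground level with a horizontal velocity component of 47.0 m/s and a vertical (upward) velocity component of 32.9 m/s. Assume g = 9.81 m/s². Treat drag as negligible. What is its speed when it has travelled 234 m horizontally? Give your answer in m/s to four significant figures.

At x = 234 m, t = x/vₓ = 234/47.00 = 4.979 s.
Vertical velocity there: v_y = v_y0 − g t = 32.90 − 9.81 × 4.979 = −15.94 m/s.
Speed: √(vₓ² + v_y²) = √(47.00² + 15.94²) = 49.63 m/s.

49.63 m/s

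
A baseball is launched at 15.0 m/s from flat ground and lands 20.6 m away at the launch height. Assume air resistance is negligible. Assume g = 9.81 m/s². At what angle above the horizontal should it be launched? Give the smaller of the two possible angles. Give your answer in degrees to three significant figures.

From R = (v₀²/g) sin 2θ: sin 2θ = 9.81 × 20.6 / 225.00 = 0.8982.
2θ = 63.92° or 180° − 63.92° = 116.1°, so θ = 31.96° or 58.04°.
The smaller angle is 31.96°.

32.0°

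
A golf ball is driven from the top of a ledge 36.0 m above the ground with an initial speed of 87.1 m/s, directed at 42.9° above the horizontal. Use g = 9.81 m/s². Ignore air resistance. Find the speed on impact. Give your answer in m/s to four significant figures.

Components: vₓ = 87.10 cos 42.9° = 63.80 m/s, v_y0 = 87.10 sin 42.9° = 59.29 m/s.
The projectile lands when y = 36.0 + (59.29) t − ½·9.81·t² = 0. Positive root: t = (59.29 + √(59.29² + 2·9.81·36.0)) / 9.81 = (59.29 + 64.97) / 9.81 = 12.67 s.
Vertical velocity at impact: v_y = v_y0 − g t = 59.29 − 9.81 × 12.67 = −64.97 m/s.
Speed: |v| = √(vₓ² + v_y²) = √(63.80² + 64.97²) = 91.06 m/s.

91.06 m/s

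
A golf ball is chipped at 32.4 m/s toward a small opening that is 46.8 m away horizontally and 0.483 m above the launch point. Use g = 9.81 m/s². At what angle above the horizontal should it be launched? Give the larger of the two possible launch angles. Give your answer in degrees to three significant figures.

77.0°

Trajectory: y = x tanθ − g x² (1 + tan²θ)/(2v₀²). With x = 46.8, y = 0.483, v₀ = 32.4, g = 9.81:
10.23 tan²θ − 46.8 tanθ + (10.72) = 0.
tanθ = [46.8 ± √(46.8² − 4 × 10.23 × (10.72))] / (2 × 10.23) = (46.8 ± 41.85) / 20.47, giving tanθ = 0.2418 or 4.331.
θ = 13.59° or 77.00°; the larger is 77.00°.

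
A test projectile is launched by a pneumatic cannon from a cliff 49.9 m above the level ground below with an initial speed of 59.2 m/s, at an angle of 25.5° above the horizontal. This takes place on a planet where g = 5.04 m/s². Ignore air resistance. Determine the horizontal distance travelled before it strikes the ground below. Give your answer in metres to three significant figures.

630 m

Horizontal component vₓ = 59.20 cos 25.5° = 53.43 m/s; vertical v_y0 = 59.20 sin 25.5° = 25.49 m/s.
Vertical motion (up positive, ground at y = 0): 2.520 t² − (25.49) t − 49.9 = 0, so t = (25.49 + √(25.49² + 2·5.04·49.9)) / 5.04 = (25.49 + 33.95) / 5.04 = 11.79 s.
Horizontal distance: R = vₓ t = 53.43 × 11.79 = 630.1 m.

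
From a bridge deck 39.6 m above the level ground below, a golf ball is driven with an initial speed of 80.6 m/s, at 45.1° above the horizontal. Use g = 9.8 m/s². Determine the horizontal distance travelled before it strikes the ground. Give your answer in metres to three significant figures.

700 m

vₓ = 80.60 cos 45.1° = 56.89 m/s; v_y0 = 80.60 sin 45.1° = 57.09 m/s.
With up positive and y = 0 at the ground: y(t) = 39.6 + (57.09) t − 4.900 t². Setting y = 0 and taking the positive root: t = [57.09 + √(57.09² + 2·9.80·39.6)] / 9.80 = (57.09 + 63.53) / 9.80 = 12.31 s.
Horizontal distance: R = vₓ t = 56.89 × 12.31 = 700.2 m.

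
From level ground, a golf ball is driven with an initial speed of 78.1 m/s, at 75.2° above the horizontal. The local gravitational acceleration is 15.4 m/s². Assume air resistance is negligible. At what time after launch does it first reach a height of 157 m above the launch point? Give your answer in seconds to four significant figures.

2.992 s

Components: vₓ = 78.10 cos 75.2° = 19.95 m/s, v_y0 = 78.10 sin 75.2° = 75.51 m/s.
Set y = v_y0 t − ½ g t² = 157: 7.700 t² − 75.51 t + 157 = 0.
Quadratic formula: t = (75.51 ± √865.99) / 15.4 = (75.51 ± 29.43) / 15.4 → t = 2.992 s or 6.814 s.
The first (ascending) time is 2.992 s.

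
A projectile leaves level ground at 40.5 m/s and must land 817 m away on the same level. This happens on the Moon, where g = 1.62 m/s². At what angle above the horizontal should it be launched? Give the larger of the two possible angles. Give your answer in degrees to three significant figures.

63.1°

Level-ground range R = v₀² sin(2θ)/g ⇒ sin(2θ) = gR/v₀² = 1.62 × 817 / 40.5² = 0.8069.
2θ = 53.80° or 180° − 53.80° = 126.2°, so θ = 26.90° or 63.10°.
The larger angle is 63.10°.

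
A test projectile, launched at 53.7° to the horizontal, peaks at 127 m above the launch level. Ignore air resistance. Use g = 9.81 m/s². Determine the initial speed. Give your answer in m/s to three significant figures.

At the peak v_y = 0, so v_y0 = √(2gH) = √(2 × 9.81 × 127) = 49.92 m/s.
v_y0 = v₀ sin θ ⇒ v₀ = 49.92 / sin 53.7° = 61.94 m/s.

61.9 m/s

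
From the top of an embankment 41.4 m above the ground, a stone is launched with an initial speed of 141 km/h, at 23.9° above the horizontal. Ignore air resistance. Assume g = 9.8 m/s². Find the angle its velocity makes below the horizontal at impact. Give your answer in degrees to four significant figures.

Convert: 141 km/h = 141/3.6 = 39.17 m/s.
Resolve: vₓ = 39.17 cos 23.9° = 35.81 m/s and v_y0 = 39.17 sin 23.9° = 15.87 m/s.
The projectile lands when y = 41.4 + (15.87) t − ½·9.80·t² = 0. Positive root: t = (15.87 + √(15.87² + 2·9.80·41.4)) / 9.80 = (15.87 + 32.61) / 9.80 = 4.946 s.
At impact: v_y = v_y0 − g t = −32.61 m/s; vₓ = 35.81 m/s.
Angle below horizontal: arctan(|v_y|/vₓ) = arctan(32.61/35.81) = 42.32°.

42.32°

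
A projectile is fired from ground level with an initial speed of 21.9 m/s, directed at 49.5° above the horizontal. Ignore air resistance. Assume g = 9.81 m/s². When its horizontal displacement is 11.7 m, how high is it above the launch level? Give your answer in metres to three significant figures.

Horizontal component vₓ = 21.90 cos 49.5° = 14.22 m/s; vertical v_y0 = 21.90 sin 49.5° = 16.65 m/s.
x = vₓ t ⇒ t = 11.7/14.22 = 0.8226 s.
Height: y = v_y0 t − ½ g t² = 16.65 × 0.8226 − 4.905 × 0.8226² = 13.70 − 3.319 = 10.38 m.

10.4 m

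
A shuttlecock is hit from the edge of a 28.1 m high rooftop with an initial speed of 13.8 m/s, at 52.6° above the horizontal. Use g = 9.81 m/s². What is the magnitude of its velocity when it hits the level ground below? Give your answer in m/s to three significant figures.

Horizontal component vₓ = 13.80 cos 52.6° = 8.382 m/s; vertical v_y0 = 13.80 sin 52.6° = 10.96 m/s.
Vertical motion (up positive, ground at y = 0): 4.905 t² − (10.96) t − 28.1 = 0, so t = (10.96 + √(10.96² + 2·9.81·28.1)) / 9.81 = (10.96 + 25.91) / 9.81 = 3.759 s.
Vertical velocity at impact: v_y = v_y0 − g t = 10.96 − 9.81 × 3.759 = −25.91 m/s.
Speed: |v| = √(vₓ² + v_y²) = √(8.382² + 25.91²) = 27.24 m/s.

27.2 m/s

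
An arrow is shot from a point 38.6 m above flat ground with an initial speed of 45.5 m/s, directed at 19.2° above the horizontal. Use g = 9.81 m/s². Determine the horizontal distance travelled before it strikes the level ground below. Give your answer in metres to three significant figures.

vₓ = 45.50 cos 19.2° = 42.97 m/s; v_y0 = 45.50 sin 19.2° = 14.96 m/s.
Vertical motion (up positive, ground at y = 0): 4.905 t² − (14.96) t − 38.6 = 0, so t = (14.96 + √(14.96² + 2·9.81·38.6)) / 9.81 = (14.96 + 31.32) / 9.81 = 4.718 s.
Horizontal distance: R = vₓ t = 42.97 × 4.718 = 202.7 m.

203 m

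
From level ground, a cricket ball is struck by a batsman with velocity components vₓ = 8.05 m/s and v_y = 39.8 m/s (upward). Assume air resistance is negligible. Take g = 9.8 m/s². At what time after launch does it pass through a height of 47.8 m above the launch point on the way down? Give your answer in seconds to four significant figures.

6.657 s

Set y = v_y0 t − ½ g t² = 47.8: 4.900 t² − 39.80 t + 47.8 = 0.
t = [39.80 ± √(39.80² − 2·9.80·47.8)] / 9.80 = (39.80 ± 25.44) / 9.80, so t = 1.465 s or t = 6.657 s.
The descending-branch root is 6.657 s.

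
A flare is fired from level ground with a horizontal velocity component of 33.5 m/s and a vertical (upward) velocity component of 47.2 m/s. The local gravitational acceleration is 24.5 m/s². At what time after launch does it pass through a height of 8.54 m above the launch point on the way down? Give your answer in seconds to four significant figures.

3.663 s

Require v_y0 t − ½ g t² = 8.54, i.e. 12.25 t² − 47.20 t + 8.54 = 0.
t = [47.20 ± √(47.20² − 2·24.5·8.54)] / 24.5 = (47.20 ± 42.54) / 24.5, so t = 0.1903 s or t = 3.663 s.
The descending-branch root is 3.663 s.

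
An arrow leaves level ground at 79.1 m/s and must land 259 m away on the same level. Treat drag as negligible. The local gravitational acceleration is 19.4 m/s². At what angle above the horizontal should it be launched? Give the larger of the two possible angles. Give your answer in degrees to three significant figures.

From R = (v₀²/g) sin 2θ: sin 2θ = 19.4 × 259 / 6256.8 = 0.8031.
2θ = 53.42° or 180° − 53.42° = 126.6°, so θ = 26.71° or 63.29°.
The larger angle is 63.29°.

63.3°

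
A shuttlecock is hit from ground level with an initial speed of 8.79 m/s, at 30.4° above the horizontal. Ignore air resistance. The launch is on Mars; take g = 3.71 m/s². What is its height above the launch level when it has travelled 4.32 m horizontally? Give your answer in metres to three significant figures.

1.93 m

Horizontal component vₓ = 8.790 cos 30.4° = 7.581 m/s; vertical v_y0 = 8.790 sin 30.4° = 4.448 m/s.
x = vₓ t ⇒ t = 4.32/7.581 = 0.5698 s.
Height: y = v_y0 t − ½ g t² = 4.448 × 0.5698 − 1.855 × 0.5698² = 2.535 − 0.6023 = 1.932 m.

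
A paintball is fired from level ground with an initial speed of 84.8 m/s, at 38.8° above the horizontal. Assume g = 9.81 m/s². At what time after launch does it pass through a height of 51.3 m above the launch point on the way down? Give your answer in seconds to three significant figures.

Resolve: vₓ = 84.80 cos 38.8° = 66.09 m/s and v_y0 = 84.80 sin 38.8° = 53.14 m/s.
Require v_y0 t − ½ g t² = 51.3, i.e. 4.905 t² − 53.14 t + 51.3 = 0.
Quadratic formula: t = (53.14 ± √1816.9) / 9.81 = (53.14 ± 42.63) / 9.81 → t = 1.071 s or 9.762 s.
The descending-branch root is 9.762 s.

9.76 s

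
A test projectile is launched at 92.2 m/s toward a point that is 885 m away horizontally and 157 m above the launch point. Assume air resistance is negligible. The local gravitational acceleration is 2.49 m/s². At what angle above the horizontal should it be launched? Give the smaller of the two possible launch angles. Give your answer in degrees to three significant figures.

17.8°

Trajectory: y = x tanθ − g x² (1 + tan²θ)/(2v₀²). With x = 885, y = 157, v₀ = 92.2, g = 2.49:
114.7 tan²θ − 885 tanθ + (271.7) = 0.
tanθ = [885 ± √(885² − 4 × 114.7 × (271.7))] / (2 × 114.7) = (885 ± 811.5) / 229.4, giving tanθ = 0.3203 or 7.395.
θ = 17.76° or 82.30°; the smaller is 17.76°.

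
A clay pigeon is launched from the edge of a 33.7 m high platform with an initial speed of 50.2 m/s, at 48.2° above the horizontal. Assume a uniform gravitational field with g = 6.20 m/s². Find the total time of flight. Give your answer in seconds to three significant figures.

Components: vₓ = 50.20 cos 48.2° = 33.46 m/s, v_y0 = 50.20 sin 48.2° = 37.42 m/s.
Vertical motion (up positive, ground at y = 0): 3.100 t² − (37.42) t − 33.7 = 0, so t = (37.42 + √(37.42² + 2·6.20·33.7)) / 6.20 = (37.42 + 42.64) / 6.20 = 12.91 s.

12.9 s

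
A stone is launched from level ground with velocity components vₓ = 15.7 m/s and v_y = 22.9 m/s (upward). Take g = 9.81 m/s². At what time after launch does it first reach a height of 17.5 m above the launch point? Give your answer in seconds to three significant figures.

0.963 s

Set y = v_y0 t − ½ g t² = 17.5: 4.905 t² − 22.90 t + 17.5 = 0.
Quadratic formula: t = (22.90 ± √181.06) / 9.81 = (22.90 ± 13.46) / 9.81 → t = 0.9627 s or 3.706 s.
The first (ascending) time is 0.9627 s.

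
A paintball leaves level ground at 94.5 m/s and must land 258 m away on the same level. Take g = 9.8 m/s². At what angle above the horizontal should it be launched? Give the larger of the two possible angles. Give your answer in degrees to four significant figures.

R = v₀² sin 2θ / g gives sin 2θ = gR/v₀² = 9.80·258/94.5² = 0.2831.
2θ = 16.45° or 180° − 16.45° = 163.6°, so θ = 8.223° or 81.78°.
The larger angle is 81.78°.

81.78°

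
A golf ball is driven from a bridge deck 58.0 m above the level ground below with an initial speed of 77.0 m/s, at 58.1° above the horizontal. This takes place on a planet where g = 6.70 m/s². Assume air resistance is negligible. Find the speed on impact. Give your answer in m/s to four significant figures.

81.89 m/s

vₓ = 77.00 cos 58.1° = 40.69 m/s; v_y0 = 77.00 sin 58.1° = 65.37 m/s.
The projectile lands when y = 58.0 + (65.37) t − ½·6.70·t² = 0. Positive root: t = (65.37 + √(65.37² + 2·6.70·58.0)) / 6.70 = (65.37 + 71.07) / 6.70 = 20.36 s.
Vertical velocity at impact: v_y = v_y0 − g t = 65.37 − 6.70 × 20.36 = −71.07 m/s.
Speed: |v| = √(vₓ² + v_y²) = √(40.69² + 71.07²) = 81.89 m/s.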